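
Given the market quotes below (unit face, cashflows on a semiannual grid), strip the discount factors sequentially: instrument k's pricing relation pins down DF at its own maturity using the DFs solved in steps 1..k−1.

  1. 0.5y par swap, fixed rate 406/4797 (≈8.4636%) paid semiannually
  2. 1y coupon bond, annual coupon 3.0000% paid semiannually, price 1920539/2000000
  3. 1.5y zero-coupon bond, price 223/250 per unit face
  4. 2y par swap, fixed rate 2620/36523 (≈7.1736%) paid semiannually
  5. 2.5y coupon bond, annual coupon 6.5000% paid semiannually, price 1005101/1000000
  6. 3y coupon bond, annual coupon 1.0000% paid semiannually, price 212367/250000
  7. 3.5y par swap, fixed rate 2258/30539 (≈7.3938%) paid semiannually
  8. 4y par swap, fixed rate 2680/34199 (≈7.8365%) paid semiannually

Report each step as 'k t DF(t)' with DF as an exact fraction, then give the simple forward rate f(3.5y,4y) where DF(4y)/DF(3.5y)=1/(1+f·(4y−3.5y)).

1 1/2 4797/5000
2 1 9319/10000
3 3/2 223/250
4 2 869/1000
5 5/2 1717/2000
6 3 2057/2500
7 7/2 3871/5000
8 4 183/250
f(3.5y,4y) = ((3871/5000)/(183/250) − 1)/(1/2) = 211/1830 ≈ 11.5301%

step 1 [0.5y] swap r/2=203/4797: DF=(1 − 203/4797·(0))/(1+203/4797) = 4797/5000 ≈ 0.959400
step 2 [1y] bond c/2=3/200: DF=(1920539/2000000 − 3/200·(0.959400))/(1+3/200) = 9319/10000 ≈ 0.931900
step 3 [1.5y] zero: DF = P = 223/250 ≈ 0.892000
step 4 [2y] swap r/2=1310/36523: DF=(1 − 1310/36523·(0.959400+0.931900+0.892000))/(1+1310/36523) = 869/1000 ≈ 0.869000
step 5 [2.5y] bond c/2=13/400: DF=(1005101/1000000 − 13/400·(0.959400+0.931900+0.892000+0.869000))/(1+13/400) = 1717/2000 ≈ 0.858500
step 6 [3y] bond c/2=1/200: DF=(212367/250000 − 1/200·(0.959400+0.931900+0.892000+0.869000+0.858500))/(1+1/200) = 2057/2500 ≈ 0.822800
step 7 [3.5y] swap r/2=1129/30539: DF=(1 − 1129/30539·(0.959400+0.931900+0.892000+0.869000+0.858500+0.822800))/(1+1129/30539) = 3871/5000 ≈ 0.774200
step 8 [4y] swap r/2=1340/34199: DF=(1 − 1340/34199·(0.959400+0.931900+0.892000+0.869000+0.858500+0.822800+0.774200))/(1+1340/34199) = 183/250 ≈ 0.732000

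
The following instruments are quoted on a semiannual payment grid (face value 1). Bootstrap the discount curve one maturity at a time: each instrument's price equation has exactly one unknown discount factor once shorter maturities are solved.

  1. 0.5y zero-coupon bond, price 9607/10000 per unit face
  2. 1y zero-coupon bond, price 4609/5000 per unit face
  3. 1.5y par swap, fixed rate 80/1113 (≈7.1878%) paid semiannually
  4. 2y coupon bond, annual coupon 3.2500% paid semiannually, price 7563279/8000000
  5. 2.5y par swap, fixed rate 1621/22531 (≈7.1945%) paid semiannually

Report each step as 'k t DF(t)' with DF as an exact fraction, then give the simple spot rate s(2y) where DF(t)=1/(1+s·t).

step 1 [0.5y] zero: DF = P = 9607/10000 ≈ 0.960700
step 2 [1y] zero: DF = P = 4609/5000 ≈ 0.921800
step 3 [1.5y] swap r/2=40/1113: DF=(1 − 40/1113·(0.960700+0.921800))/(1+40/1113) = 9/10 ≈ 0.900000
step 4 [2y] bond c/2=13/800: DF=(7563279/8000000 − 13/800·(0.960700+0.921800+0.900000))/(1+13/800) = 4429/5000 ≈ 0.885800
step 5 [2.5y] swap r/2=1621/45062: DF=(1 − 1621/45062·(0.960700+0.921800+0.900000+0.885800))/(1+1621/45062) = 8379/10000 ≈ 0.837900

1 1/2 9607/10000
2 1 4609/5000
3 3/2 9/10
4 2 4429/5000
5 5/2 8379/10000
s(2y) = (1/(4429/5000) − 1)/(2) = 571/8858 ≈ 6.4462%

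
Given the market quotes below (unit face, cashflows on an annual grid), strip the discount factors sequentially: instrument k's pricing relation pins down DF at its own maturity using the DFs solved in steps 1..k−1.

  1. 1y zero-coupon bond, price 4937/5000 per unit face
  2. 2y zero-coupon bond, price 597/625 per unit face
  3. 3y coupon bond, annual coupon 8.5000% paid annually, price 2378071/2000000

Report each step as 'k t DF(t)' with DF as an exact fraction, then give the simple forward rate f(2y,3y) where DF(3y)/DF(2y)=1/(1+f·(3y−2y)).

1 1 4937/5000
2 2 597/625
3 3 9437/10000
f(2y,3y) = ((597/625)/(9437/10000) − 1)/(1) = 115/9437 ≈ 1.2186%

step 1 [1y] zero: DF = P = 4937/5000 ≈ 0.987400
step 2 [2y] zero: DF = P = 597/625 ≈ 0.955200
step 3 [3y] bond c/1=17/200: DF=(2378071/2000000 − 17/200·(0.987400+0.955200))/(1+17/200) = 9437/10000 ≈ 0.943700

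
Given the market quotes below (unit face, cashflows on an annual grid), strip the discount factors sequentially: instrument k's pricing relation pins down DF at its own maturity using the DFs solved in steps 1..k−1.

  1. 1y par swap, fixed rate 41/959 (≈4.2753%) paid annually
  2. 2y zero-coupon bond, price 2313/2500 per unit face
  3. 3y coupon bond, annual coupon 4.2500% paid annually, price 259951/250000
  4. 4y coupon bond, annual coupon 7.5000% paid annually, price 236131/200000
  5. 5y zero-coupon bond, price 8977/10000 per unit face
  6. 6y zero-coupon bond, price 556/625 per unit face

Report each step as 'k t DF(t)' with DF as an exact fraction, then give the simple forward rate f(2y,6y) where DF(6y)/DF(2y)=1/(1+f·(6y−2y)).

1 1 959/1000
2 2 2313/2500
3 3 4603/5000
4 4 4513/5000
5 5 8977/10000
6 6 556/625
f(2y,6y) = ((2313/2500)/(556/625) − 1)/(4) = 89/8896 ≈ 1.0004%

step 1 [1y] swap r/1=41/959: DF=(1 − 41/959·(0))/(1+41/959) = 959/1000 ≈ 0.959000
step 2 [2y] zero: DF = P = 2313/2500 ≈ 0.925200
step 3 [3y] bond c/1=17/400: DF=(259951/250000 − 17/400·(0.959000+0.925200))/(1+17/400) = 4603/5000 ≈ 0.920600
step 4 [4y] bond c/1=3/40: DF=(236131/200000 − 3/40·(0.959000+0.925200+0.920600))/(1+3/40) = 4513/5000 ≈ 0.902600
step 5 [5y] zero: DF = P = 8977/10000 ≈ 0.897700
step 6 [6y] zero: DF = P = 556/625 ≈ 0.889600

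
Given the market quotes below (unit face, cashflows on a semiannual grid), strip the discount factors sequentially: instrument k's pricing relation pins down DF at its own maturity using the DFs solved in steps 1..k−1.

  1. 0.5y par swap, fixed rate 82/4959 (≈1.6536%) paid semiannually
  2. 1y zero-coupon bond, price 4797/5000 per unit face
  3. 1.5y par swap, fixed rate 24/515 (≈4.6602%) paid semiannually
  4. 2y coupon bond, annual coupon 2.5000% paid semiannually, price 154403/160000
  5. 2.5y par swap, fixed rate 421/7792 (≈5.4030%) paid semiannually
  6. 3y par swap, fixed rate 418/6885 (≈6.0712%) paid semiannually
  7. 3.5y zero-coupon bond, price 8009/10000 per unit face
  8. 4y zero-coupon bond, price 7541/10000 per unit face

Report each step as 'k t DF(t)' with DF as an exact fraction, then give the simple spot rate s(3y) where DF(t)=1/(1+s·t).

1 1/2 4959/5000
2 1 4797/5000
3 3/2 583/625
4 2 367/400
5 5/2 8737/10000
6 3 1041/1250
7 7/2 8009/10000
8 4 7541/10000
s(3y) = (1/(1041/1250) − 1)/(3) = 209/3123 ≈ 6.6923%

step 1 [0.5y] swap r/2=41/4959: DF=(1 − 41/4959·(0))/(1+41/4959) = 4959/5000 ≈ 0.991800
step 2 [1y] zero: DF = P = 4797/5000 ≈ 0.959400
step 3 [1.5y] swap r/2=12/515: DF=(1 − 12/515·(0.991800+0.959400))/(1+12/515) = 583/625 ≈ 0.932800
step 4 [2y] bond c/2=1/80: DF=(154403/160000 − 1/80·(0.991800+0.959400+0.932800))/(1+1/80) = 367/400 ≈ 0.917500
step 5 [2.5y] swap r/2=421/15584: DF=(1 − 421/15584·(0.991800+0.959400+0.932800+0.917500))/(1+421/15584) = 8737/10000 ≈ 0.873700
step 6 [3y] swap r/2=209/6885: DF=(1 − 209/6885·(0.991800+0.959400+0.932800+0.917500+0.873700))/(1+209/6885) = 1041/1250 ≈ 0.832800
step 7 [3.5y] zero: DF = P = 8009/10000 ≈ 0.800900
step 8 [4y] zero: DF = P = 7541/10000 ≈ 0.754100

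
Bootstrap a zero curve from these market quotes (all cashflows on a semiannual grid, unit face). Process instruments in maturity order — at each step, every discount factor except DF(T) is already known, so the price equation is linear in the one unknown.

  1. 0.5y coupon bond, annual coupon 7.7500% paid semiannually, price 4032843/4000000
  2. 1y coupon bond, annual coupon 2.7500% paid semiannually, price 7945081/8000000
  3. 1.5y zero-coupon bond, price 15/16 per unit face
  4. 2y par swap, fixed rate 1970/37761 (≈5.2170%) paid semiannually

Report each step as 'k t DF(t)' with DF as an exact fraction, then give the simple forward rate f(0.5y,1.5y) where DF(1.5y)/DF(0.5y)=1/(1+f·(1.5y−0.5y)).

1 1/2 4853/5000
2 1 1933/2000
3 3/2 15/16
4 2 1803/2000
f(0.5y,1.5y) = ((4853/5000)/(15/16) − 1)/(1) = 331/9375 ≈ 3.5307%

step 1 [0.5y] bond c/2=31/800: DF=(4032843/4000000 − 31/800·(0))/(1+31/800) = 4853/5000 ≈ 0.970600
step 2 [1y] bond c/2=11/800: DF=(7945081/8000000 − 11/800·(0.970600))/(1+11/800) = 1933/2000 ≈ 0.966500
step 3 [1.5y] zero: DF = P = 15/16 ≈ 0.937500
step 4 [2y] swap r/2=985/37761: DF=(1 − 985/37761·(0.970600+0.966500+0.937500))/(1+985/37761) = 1803/2000 ≈ 0.901500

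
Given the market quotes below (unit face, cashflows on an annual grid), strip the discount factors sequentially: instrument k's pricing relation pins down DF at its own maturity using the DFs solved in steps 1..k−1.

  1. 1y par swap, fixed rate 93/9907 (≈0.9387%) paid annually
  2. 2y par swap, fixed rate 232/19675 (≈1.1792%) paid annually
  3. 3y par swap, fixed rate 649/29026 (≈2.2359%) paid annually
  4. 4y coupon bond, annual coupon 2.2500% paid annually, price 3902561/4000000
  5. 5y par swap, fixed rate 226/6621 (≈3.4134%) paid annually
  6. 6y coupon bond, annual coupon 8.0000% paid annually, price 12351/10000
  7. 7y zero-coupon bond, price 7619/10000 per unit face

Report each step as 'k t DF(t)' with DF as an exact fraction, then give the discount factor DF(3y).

step 1 [1y] swap r/1=93/9907: DF=(1 − 93/9907·(0))/(1+93/9907) = 9907/10000 ≈ 0.990700
step 2 [2y] swap r/1=232/19675: DF=(1 − 232/19675·(0.990700))/(1+232/19675) = 1221/1250 ≈ 0.976800
step 3 [3y] swap r/1=649/29026: DF=(1 − 649/29026·(0.990700+0.976800))/(1+649/29026) = 9351/10000 ≈ 0.935100
step 4 [4y] bond c/1=9/400: DF=(3902561/4000000 − 9/400·(0.990700+0.976800+0.935100))/(1+9/400) = 8903/10000 ≈ 0.890300
step 5 [5y] swap r/1=226/6621: DF=(1 − 226/6621·(0.990700+0.976800+0.935100+0.890300))/(1+226/6621) = 4209/5000 ≈ 0.841800
step 6 [6y] bond c/1=2/25: DF=(12351/10000 − 2/25·(0.990700+0.976800+0.935100+0.890300+0.841800))/(1+2/25) = 8003/10000 ≈ 0.800300
step 7 [7y] zero: DF = P = 7619/10000 ≈ 0.761900

1 1 9907/10000
2 2 1221/1250
3 3 9351/10000
4 4 8903/10000
5 5 4209/5000
6 6 8003/10000
7 7 7619/10000
DF(3y) = 9351/10000 ≈ 0.935100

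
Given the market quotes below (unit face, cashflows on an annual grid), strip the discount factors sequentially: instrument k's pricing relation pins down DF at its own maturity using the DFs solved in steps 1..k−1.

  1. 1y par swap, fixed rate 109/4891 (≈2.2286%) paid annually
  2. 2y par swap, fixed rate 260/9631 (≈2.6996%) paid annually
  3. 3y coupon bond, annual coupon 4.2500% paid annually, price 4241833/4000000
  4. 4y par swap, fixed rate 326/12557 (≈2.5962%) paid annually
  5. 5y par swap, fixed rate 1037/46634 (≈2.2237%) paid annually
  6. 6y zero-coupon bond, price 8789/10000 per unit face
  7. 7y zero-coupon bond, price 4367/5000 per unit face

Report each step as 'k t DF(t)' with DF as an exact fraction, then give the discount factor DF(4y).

step 1 [1y] swap r/1=109/4891: DF=(1 − 109/4891·(0))/(1+109/4891) = 4891/5000 ≈ 0.978200
step 2 [2y] swap r/1=260/9631: DF=(1 − 260/9631·(0.978200))/(1+260/9631) = 237/250 ≈ 0.948000
step 3 [3y] bond c/1=17/400: DF=(4241833/4000000 − 17/400·(0.978200+0.948000))/(1+17/400) = 9387/10000 ≈ 0.938700
step 4 [4y] swap r/1=326/12557: DF=(1 − 326/12557·(0.978200+0.948000+0.938700))/(1+326/12557) = 4511/5000 ≈ 0.902200
step 5 [5y] swap r/1=1037/46634: DF=(1 − 1037/46634·(0.978200+0.948000+0.938700+0.902200))/(1+1037/46634) = 8963/10000 ≈ 0.896300
step 6 [6y] zero: DF = P = 8789/10000 ≈ 0.878900
step 7 [7y] zero: DF = P = 4367/5000 ≈ 0.873400

1 1 4891/5000
2 2 237/250
3 3 9387/10000
4 4 4511/5000
5 5 8963/10000
6 6 8789/10000
7 7 4367/5000
DF(4y) = 4511/5000 ≈ 0.902200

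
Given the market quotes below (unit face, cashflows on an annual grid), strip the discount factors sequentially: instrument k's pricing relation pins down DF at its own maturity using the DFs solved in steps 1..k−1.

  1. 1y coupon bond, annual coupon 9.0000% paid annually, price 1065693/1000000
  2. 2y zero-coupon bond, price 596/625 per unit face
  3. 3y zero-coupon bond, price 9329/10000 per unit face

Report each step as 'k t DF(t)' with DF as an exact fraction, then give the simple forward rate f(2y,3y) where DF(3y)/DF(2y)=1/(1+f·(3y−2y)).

1 1 9777/10000
2 2 596/625
3 3 9329/10000
f(2y,3y) = ((596/625)/(9329/10000) − 1)/(1) = 207/9329 ≈ 2.2189%

step 1 [1y] bond c/1=9/100: DF=(1065693/1000000 − 9/100·(0))/(1+9/100) = 9777/10000 ≈ 0.977700
step 2 [2y] zero: DF = P = 596/625 ≈ 0.953600
step 3 [3y] zero: DF = P = 9329/10000 ≈ 0.932900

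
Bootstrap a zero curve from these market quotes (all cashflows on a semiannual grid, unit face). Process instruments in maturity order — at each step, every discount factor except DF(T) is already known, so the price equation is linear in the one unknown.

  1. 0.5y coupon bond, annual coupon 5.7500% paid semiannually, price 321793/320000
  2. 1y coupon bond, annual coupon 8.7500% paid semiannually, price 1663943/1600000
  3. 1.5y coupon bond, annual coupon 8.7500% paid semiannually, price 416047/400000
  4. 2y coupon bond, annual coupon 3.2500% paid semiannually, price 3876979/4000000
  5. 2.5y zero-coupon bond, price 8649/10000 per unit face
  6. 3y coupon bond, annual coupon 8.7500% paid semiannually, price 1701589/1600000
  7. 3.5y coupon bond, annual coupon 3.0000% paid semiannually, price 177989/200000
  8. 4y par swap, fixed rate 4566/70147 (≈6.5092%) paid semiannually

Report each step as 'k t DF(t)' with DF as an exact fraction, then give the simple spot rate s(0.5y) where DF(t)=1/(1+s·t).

1 1/2 391/400
2 1 4777/5000
3 3/2 1831/2000
4 2 4541/5000
5 5/2 8649/10000
6 3 2063/2500
7 7/2 7963/10000
8 4 7717/10000
s(0.5y) = (1/(391/400) − 1)/(1/2) = 18/391 ≈ 4.6036%

step 1 [0.5y] bond c/2=23/800: DF=(321793/320000 − 23/800·(0))/(1+23/800) = 391/400 ≈ 0.977500
step 2 [1y] bond c/2=7/160: DF=(1663943/1600000 − 7/160·(0.977500))/(1+7/160) = 4777/5000 ≈ 0.955400
step 3 [1.5y] bond c/2=7/160: DF=(416047/400000 − 7/160·(0.977500+0.955400))/(1+7/160) = 1831/2000 ≈ 0.915500
step 4 [2y] bond c/2=13/800: DF=(3876979/4000000 − 13/800·(0.977500+0.955400+0.915500))/(1+13/800) = 4541/5000 ≈ 0.908200
step 5 [2.5y] zero: DF = P = 8649/10000 ≈ 0.864900
step 6 [3y] bond c/2=7/160: DF=(1701589/1600000 − 7/160·(0.977500+0.955400+0.915500+0.908200+0.864900))/(1+7/160) = 2063/2500 ≈ 0.825200
step 7 [3.5y] bond c/2=3/200: DF=(177989/200000 − 3/200·(0.977500+0.955400+0.915500+0.908200+0.864900+0.825200))/(1+3/200) = 7963/10000 ≈ 0.796300
step 8 [4y] swap r/2=2283/70147: DF=(1 − 2283/70147·(0.977500+0.955400+0.915500+0.908200+0.864900+0.825200+0.796300))/(1+2283/70147) = 7717/10000 ≈ 0.771700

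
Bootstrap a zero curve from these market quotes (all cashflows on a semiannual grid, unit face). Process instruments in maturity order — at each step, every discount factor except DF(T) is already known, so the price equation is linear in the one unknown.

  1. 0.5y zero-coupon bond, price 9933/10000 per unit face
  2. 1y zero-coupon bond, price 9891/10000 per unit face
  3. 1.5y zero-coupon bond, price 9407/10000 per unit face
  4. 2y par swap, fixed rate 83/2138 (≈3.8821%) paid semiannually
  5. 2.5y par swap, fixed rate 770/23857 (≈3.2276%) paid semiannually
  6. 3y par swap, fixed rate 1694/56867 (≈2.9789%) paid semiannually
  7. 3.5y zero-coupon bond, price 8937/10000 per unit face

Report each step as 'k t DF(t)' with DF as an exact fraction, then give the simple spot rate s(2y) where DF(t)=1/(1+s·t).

1 1/2 9933/10000
2 1 9891/10000
3 3/2 9407/10000
4 2 9253/10000
5 5/2 923/1000
6 3 9153/10000
7 7/2 8937/10000
s(2y) = (1/(9253/10000) − 1)/(2) = 747/18506 ≈ 4.0365%

step 1 [0.5y] zero: DF = P = 9933/10000 ≈ 0.993300
step 2 [1y] zero: DF = P = 9891/10000 ≈ 0.989100
step 3 [1.5y] zero: DF = P = 9407/10000 ≈ 0.940700
step 4 [2y] swap r/2=83/4276: DF=(1 − 83/4276·(0.993300+0.989100+0.940700))/(1+83/4276) = 9253/10000 ≈ 0.925300
step 5 [2.5y] swap r/2=385/23857: DF=(1 − 385/23857·(0.993300+0.989100+0.940700+0.925300))/(1+385/23857) = 923/1000 ≈ 0.923000
step 6 [3y] swap r/2=847/56867: DF=(1 − 847/56867·(0.993300+0.989100+0.940700+0.925300+0.923000))/(1+847/56867) = 9153/10000 ≈ 0.915300
step 7 [3.5y] zero: DF = P = 8937/10000 ≈ 0.893700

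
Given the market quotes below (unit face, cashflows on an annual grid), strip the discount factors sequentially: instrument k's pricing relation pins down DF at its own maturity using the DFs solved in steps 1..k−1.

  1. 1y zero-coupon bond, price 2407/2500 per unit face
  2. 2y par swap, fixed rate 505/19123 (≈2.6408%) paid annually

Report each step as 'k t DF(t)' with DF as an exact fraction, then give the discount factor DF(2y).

step 1 [1y] zero: DF = P = 2407/2500 ≈ 0.962800
step 2 [2y] swap r/1=505/19123: DF=(1 − 505/19123·(0.962800))/(1+505/19123) = 1899/2000 ≈ 0.949500

1 1 2407/2500
2 2 1899/2000
DF(2y) = 1899/2000 ≈ 0.949500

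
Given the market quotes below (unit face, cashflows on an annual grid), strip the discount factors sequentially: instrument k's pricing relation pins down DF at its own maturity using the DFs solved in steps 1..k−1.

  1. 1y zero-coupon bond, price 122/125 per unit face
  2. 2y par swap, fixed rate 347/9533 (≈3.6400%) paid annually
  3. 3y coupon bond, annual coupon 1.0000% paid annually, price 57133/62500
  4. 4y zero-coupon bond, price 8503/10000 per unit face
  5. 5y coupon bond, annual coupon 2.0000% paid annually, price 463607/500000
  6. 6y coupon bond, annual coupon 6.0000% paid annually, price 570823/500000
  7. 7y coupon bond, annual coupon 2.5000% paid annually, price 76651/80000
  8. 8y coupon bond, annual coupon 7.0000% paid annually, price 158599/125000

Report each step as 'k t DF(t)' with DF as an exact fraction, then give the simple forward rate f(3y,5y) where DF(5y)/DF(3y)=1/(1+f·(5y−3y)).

1 1 122/125
2 2 4653/5000
3 3 4431/5000
4 4 8503/10000
5 5 1047/1250
6 6 4117/5000
7 7 4027/5000
8 8 7861/10000
f(3y,5y) = ((4431/5000)/(1047/1250) − 1)/(2) = 81/2792 ≈ 2.9011%

step 1 [1y] zero: DF = P = 122/125 ≈ 0.976000
step 2 [2y] swap r/1=347/9533: DF=(1 − 347/9533·(0.976000))/(1+347/9533) = 4653/5000 ≈ 0.930600
step 3 [3y] bond c/1=1/100: DF=(57133/62500 − 1/100·(0.976000+0.930600))/(1+1/100) = 4431/5000 ≈ 0.886200
step 4 [4y] zero: DF = P = 8503/10000 ≈ 0.850300
step 5 [5y] bond c/1=1/50: DF=(463607/500000 − 1/50·(0.976000+0.930600+0.886200+0.850300))/(1+1/50) = 1047/1250 ≈ 0.837600
step 6 [6y] bond c/1=3/50: DF=(570823/500000 − 3/50·(0.976000+0.930600+0.886200+0.850300+0.837600))/(1+3/50) = 4117/5000 ≈ 0.823400
step 7 [7y] bond c/1=1/40: DF=(76651/80000 − 1/40·(0.976000+0.930600+0.886200+0.850300+0.837600+0.823400))/(1+1/40) = 4027/5000 ≈ 0.805400
step 8 [8y] bond c/1=7/100: DF=(158599/125000 − 7/100·(0.976000+0.930600+0.886200+0.850300+0.837600+0.823400+0.805400))/(1+7/100) = 7861/10000 ≈ 0.786100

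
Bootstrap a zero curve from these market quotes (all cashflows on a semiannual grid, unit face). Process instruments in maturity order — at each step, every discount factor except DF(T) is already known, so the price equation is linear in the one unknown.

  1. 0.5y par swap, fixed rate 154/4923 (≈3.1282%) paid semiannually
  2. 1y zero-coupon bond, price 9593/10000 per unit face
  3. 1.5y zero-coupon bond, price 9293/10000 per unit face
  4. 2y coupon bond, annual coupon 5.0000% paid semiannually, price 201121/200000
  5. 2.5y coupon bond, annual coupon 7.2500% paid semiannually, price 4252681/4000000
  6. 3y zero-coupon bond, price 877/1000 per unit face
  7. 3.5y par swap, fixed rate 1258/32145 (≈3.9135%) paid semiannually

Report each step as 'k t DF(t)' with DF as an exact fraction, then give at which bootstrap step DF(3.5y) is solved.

1 1/2 4923/5000
2 1 9593/10000
3 3/2 9293/10000
4 2 911/1000
5 5/2 1117/1250
6 3 877/1000
7 7/2 4371/5000
DF(3.5y) is solved at step 7

step 1 [0.5y] swap r/2=77/4923: DF=(1 − 77/4923·(0))/(1+77/4923) = 4923/5000 ≈ 0.984600
step 2 [1y] zero: DF = P = 9593/10000 ≈ 0.959300
step 3 [1.5y] zero: DF = P = 9293/10000 ≈ 0.929300
step 4 [2y] bond c/2=1/40: DF=(201121/200000 − 1/40·(0.984600+0.959300+0.929300))/(1+1/40) = 911/1000 ≈ 0.911000
step 5 [2.5y] bond c/2=29/800: DF=(4252681/4000000 − 29/800·(0.984600+0.959300+0.929300+0.911000))/(1+29/800) = 1117/1250 ≈ 0.893600
step 6 [3y] zero: DF = P = 877/1000 ≈ 0.877000
step 7 [3.5y] swap r/2=629/32145: DF=(1 − 629/32145·(0.984600+0.959300+0.929300+0.911000+0.893600+0.877000))/(1+629/32145) = 4371/5000 ≈ 0.874200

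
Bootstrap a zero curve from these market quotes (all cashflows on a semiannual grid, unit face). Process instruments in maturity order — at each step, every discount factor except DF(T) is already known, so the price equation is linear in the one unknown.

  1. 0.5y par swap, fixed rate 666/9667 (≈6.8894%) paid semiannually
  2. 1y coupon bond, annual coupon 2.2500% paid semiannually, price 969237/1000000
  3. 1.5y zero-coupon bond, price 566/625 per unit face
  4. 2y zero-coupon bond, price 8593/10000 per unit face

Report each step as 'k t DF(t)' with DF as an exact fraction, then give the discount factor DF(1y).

step 1 [0.5y] swap r/2=333/9667: DF=(1 − 333/9667·(0))/(1+333/9667) = 9667/10000 ≈ 0.966700
step 2 [1y] bond c/2=9/800: DF=(969237/1000000 − 9/800·(0.966700))/(1+9/800) = 9477/10000 ≈ 0.947700
step 3 [1.5y] zero: DF = P = 566/625 ≈ 0.905600
step 4 [2y] zero: DF = P = 8593/10000 ≈ 0.859300

1 1/2 9667/10000
2 1 9477/10000
3 3/2 566/625
4 2 8593/10000
DF(1y) = 9477/10000 ≈ 0.947700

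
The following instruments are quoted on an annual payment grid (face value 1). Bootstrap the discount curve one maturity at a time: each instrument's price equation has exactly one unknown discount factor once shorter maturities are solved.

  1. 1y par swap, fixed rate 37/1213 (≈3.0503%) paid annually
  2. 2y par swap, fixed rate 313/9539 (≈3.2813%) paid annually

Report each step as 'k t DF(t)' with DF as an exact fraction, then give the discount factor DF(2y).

1 1 1213/1250
2 2 4687/5000
DF(2y) = 4687/5000 ≈ 0.937400

step 1 [1y] swap r/1=37/1213: DF=(1 − 37/1213·(0))/(1+37/1213) = 1213/1250 ≈ 0.970400
step 2 [2y] swap r/1=313/9539: DF=(1 − 313/9539·(0.970400))/(1+313/9539) = 4687/5000 ≈ 0.937400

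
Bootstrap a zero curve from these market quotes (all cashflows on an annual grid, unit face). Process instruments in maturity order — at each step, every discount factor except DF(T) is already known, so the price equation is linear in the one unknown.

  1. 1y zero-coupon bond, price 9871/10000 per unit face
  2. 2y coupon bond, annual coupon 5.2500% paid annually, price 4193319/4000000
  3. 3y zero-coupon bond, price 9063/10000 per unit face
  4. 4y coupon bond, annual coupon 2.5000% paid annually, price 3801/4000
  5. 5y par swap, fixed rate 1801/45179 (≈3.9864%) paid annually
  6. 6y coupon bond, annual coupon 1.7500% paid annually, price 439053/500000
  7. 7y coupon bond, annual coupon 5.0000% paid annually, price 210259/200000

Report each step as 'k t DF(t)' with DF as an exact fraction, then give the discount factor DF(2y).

1 1 9871/10000
2 2 2367/2500
3 3 9063/10000
4 4 4289/5000
5 5 8199/10000
6 6 7853/10000
7 7 7487/10000
DF(2y) = 2367/2500 ≈ 0.946800

step 1 [1y] zero: DF = P = 9871/10000 ≈ 0.987100
step 2 [2y] bond c/1=21/400: DF=(4193319/4000000 − 21/400·(0.987100))/(1+21/400) = 2367/2500 ≈ 0.946800
step 3 [3y] zero: DF = P = 9063/10000 ≈ 0.906300
step 4 [4y] bond c/1=1/40: DF=(3801/4000 − 1/40·(0.987100+0.946800+0.906300))/(1+1/40) = 4289/5000 ≈ 0.857800
step 5 [5y] swap r/1=1801/45179: DF=(1 − 1801/45179·(0.987100+0.946800+0.906300+0.857800))/(1+1801/45179) = 8199/10000 ≈ 0.819900
step 6 [6y] bond c/1=7/400: DF=(439053/500000 − 7/400·(0.987100+0.946800+0.906300+0.857800+0.819900))/(1+7/400) = 7853/10000 ≈ 0.785300
step 7 [7y] bond c/1=1/20: DF=(210259/200000 − 1/20·(0.987100+0.946800+0.906300+0.857800+0.819900+0.785300))/(1+1/20) = 7487/10000 ≈ 0.748700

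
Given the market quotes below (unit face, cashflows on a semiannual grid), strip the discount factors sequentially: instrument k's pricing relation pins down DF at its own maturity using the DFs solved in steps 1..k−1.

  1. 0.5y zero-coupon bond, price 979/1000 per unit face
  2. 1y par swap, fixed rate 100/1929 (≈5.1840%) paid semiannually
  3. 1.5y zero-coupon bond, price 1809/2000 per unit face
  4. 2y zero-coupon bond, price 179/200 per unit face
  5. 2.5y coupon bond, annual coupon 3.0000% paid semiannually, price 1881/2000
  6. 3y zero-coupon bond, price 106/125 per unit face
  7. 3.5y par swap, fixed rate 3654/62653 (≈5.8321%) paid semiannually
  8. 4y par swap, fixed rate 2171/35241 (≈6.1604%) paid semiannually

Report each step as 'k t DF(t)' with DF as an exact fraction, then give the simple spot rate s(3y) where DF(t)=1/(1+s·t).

1 1/2 979/1000
2 1 19/20
3 3/2 1809/2000
4 2 179/200
5 5/2 1743/2000
6 3 106/125
7 7/2 8173/10000
8 4 7829/10000
s(3y) = (1/(106/125) − 1)/(3) = 19/318 ≈ 5.9748%

step 1 [0.5y] zero: DF = P = 979/1000 ≈ 0.979000
step 2 [1y] swap r/2=50/1929: DF=(1 − 50/1929·(0.979000))/(1+50/1929) = 19/20 ≈ 0.950000
step 3 [1.5y] zero: DF = P = 1809/2000 ≈ 0.904500
step 4 [2y] zero: DF = P = 179/200 ≈ 0.895000
step 5 [2.5y] bond c/2=3/200: DF=(1881/2000 − 3/200·(0.979000+0.950000+0.904500+0.895000))/(1+3/200) = 1743/2000 ≈ 0.871500
step 6 [3y] zero: DF = P = 106/125 ≈ 0.848000
step 7 [3.5y] swap r/2=1827/62653: DF=(1 − 1827/62653·(0.979000+0.950000+0.904500+0.895000+0.871500+0.848000))/(1+1827/62653) = 8173/10000 ≈ 0.817300
step 8 [4y] swap r/2=2171/70482: DF=(1 − 2171/70482·(0.979000+0.950000+0.904500+0.895000+0.871500+0.848000+0.817300))/(1+2171/70482) = 7829/10000 ≈ 0.782900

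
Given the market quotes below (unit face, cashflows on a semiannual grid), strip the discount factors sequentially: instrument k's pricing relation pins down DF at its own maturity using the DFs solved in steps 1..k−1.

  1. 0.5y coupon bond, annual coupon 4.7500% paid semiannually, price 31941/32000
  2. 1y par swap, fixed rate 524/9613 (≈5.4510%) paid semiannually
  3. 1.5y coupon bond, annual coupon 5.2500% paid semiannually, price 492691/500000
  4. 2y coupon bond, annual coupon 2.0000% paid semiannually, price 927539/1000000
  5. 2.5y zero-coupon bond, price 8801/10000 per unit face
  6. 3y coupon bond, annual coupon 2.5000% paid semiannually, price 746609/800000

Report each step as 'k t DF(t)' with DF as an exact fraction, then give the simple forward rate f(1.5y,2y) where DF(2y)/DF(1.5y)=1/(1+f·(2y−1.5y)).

1 1/2 39/40
2 1 2369/2500
3 3/2 911/1000
4 2 8903/10000
5 5/2 8801/10000
6 3 8649/10000
f(1.5y,2y) = ((911/1000)/(8903/10000) − 1)/(1/2) = 414/8903 ≈ 4.6501%

step 1 [0.5y] bond c/2=19/800: DF=(31941/32000 − 19/800·(0))/(1+19/800) = 39/40 ≈ 0.975000
step 2 [1y] swap r/2=262/9613: DF=(1 − 262/9613·(0.975000))/(1+262/9613) = 2369/2500 ≈ 0.947600
step 3 [1.5y] bond c/2=21/800: DF=(492691/500000 − 21/800·(0.975000+0.947600))/(1+21/800) = 911/1000 ≈ 0.911000
step 4 [2y] bond c/2=1/100: DF=(927539/1000000 − 1/100·(0.975000+0.947600+0.911000))/(1+1/100) = 8903/10000 ≈ 0.890300
step 5 [2.5y] zero: DF = P = 8801/10000 ≈ 0.880100
step 6 [3y] bond c/2=1/80: DF=(746609/800000 − 1/80·(0.975000+0.947600+0.911000+0.890300+0.880100))/(1+1/80) = 8649/10000 ≈ 0.864900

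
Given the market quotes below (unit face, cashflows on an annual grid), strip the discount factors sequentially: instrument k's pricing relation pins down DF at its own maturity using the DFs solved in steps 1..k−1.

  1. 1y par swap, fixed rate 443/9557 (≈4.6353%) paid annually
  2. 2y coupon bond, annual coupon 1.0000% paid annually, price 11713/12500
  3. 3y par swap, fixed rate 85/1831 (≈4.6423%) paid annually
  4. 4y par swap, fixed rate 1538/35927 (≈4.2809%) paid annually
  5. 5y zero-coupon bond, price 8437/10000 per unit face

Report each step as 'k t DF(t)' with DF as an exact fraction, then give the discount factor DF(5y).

step 1 [1y] swap r/1=443/9557: DF=(1 − 443/9557·(0))/(1+443/9557) = 9557/10000 ≈ 0.955700
step 2 [2y] bond c/1=1/100: DF=(11713/12500 − 1/100·(0.955700))/(1+1/100) = 9183/10000 ≈ 0.918300
step 3 [3y] swap r/1=85/1831: DF=(1 − 85/1831·(0.955700+0.918300))/(1+85/1831) = 349/400 ≈ 0.872500
step 4 [4y] swap r/1=1538/35927: DF=(1 − 1538/35927·(0.955700+0.918300+0.872500))/(1+1538/35927) = 4231/5000 ≈ 0.846200
step 5 [5y] zero: DF = P = 8437/10000 ≈ 0.843700

1 1 9557/10000
2 2 9183/10000
3 3 349/400
4 4 4231/5000
5 5 8437/10000
DF(5y) = 8437/10000 ≈ 0.843700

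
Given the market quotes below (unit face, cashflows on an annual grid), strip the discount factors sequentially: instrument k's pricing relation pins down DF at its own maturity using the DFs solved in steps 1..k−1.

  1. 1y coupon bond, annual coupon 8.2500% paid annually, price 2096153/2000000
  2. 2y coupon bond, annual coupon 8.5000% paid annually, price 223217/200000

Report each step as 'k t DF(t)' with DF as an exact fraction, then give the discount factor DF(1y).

step 1 [1y] bond c/1=33/400: DF=(2096153/2000000 − 33/400·(0))/(1+33/400) = 4841/5000 ≈ 0.968200
step 2 [2y] bond c/1=17/200: DF=(223217/200000 − 17/200·(0.968200))/(1+17/200) = 1191/1250 ≈ 0.952800

1 1 4841/5000
2 2 1191/1250
DF(1y) = 4841/5000 ≈ 0.968200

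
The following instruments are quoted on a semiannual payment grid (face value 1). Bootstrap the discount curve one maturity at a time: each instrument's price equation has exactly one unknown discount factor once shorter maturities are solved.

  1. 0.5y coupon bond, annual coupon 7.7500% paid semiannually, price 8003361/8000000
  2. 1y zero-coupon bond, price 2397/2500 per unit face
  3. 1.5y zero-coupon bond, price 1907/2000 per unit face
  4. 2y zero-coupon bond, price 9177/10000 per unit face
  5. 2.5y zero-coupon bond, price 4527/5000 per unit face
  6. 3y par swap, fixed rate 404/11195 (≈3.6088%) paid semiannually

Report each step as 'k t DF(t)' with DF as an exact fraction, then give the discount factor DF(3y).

1 1/2 9631/10000
2 1 2397/2500
3 3/2 1907/2000
4 2 9177/10000
5 5/2 4527/5000
6 3 899/1000
DF(3y) = 899/1000 ≈ 0.899000

step 1 [0.5y] bond c/2=31/800: DF=(8003361/8000000 − 31/800·(0))/(1+31/800) = 9631/10000 ≈ 0.963100
step 2 [1y] zero: DF = P = 2397/2500 ≈ 0.958800
step 3 [1.5y] zero: DF = P = 1907/2000 ≈ 0.953500
step 4 [2y] zero: DF = P = 9177/10000 ≈ 0.917700
step 5 [2.5y] zero: DF = P = 4527/5000 ≈ 0.905400
step 6 [3y] swap r/2=202/11195: DF=(1 − 202/11195·(0.963100+0.958800+0.953500+0.917700+0.905400))/(1+202/11195) = 899/1000 ≈ 0.899000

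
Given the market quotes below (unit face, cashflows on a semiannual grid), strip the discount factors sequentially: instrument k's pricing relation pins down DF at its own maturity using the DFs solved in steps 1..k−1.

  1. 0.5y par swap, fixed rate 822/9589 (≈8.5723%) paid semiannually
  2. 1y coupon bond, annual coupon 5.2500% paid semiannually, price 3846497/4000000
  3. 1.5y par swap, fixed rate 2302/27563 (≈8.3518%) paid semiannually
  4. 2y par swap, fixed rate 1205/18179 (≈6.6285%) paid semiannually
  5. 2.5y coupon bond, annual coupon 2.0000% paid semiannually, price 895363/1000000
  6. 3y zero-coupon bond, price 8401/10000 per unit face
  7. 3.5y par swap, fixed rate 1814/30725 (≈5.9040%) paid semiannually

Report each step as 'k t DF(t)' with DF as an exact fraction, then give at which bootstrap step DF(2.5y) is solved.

step 1 [0.5y] swap r/2=411/9589: DF=(1 − 411/9589·(0))/(1+411/9589) = 9589/10000 ≈ 0.958900
step 2 [1y] bond c/2=21/800: DF=(3846497/4000000 − 21/800·(0.958900))/(1+21/800) = 73/80 ≈ 0.912500
step 3 [1.5y] swap r/2=1151/27563: DF=(1 − 1151/27563·(0.958900+0.912500))/(1+1151/27563) = 8849/10000 ≈ 0.884900
step 4 [2y] swap r/2=1205/36358: DF=(1 − 1205/36358·(0.958900+0.912500+0.884900))/(1+1205/36358) = 1759/2000 ≈ 0.879500
step 5 [2.5y] bond c/2=1/100: DF=(895363/1000000 − 1/100·(0.958900+0.912500+0.884900+0.879500))/(1+1/100) = 1701/2000 ≈ 0.850500
step 6 [3y] zero: DF = P = 8401/10000 ≈ 0.840100
step 7 [3.5y] swap r/2=907/30725: DF=(1 − 907/30725·(0.958900+0.912500+0.884900+0.879500+0.850500+0.840100))/(1+907/30725) = 4093/5000 ≈ 0.818600

1 1/2 9589/10000
2 1 73/80
3 3/2 8849/10000
4 2 1759/2000
5 5/2 1701/2000
6 3 8401/10000
7 7/2 4093/5000
DF(2.5y) is solved at step 5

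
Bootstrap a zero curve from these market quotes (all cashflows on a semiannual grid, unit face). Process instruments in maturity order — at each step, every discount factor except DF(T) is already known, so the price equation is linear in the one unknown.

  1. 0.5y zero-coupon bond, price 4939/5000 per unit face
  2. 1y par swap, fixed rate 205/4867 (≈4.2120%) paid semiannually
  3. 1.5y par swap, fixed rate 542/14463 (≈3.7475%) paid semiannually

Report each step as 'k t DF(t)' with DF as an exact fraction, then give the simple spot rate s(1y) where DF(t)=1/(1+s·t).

1 1/2 4939/5000
2 1 959/1000
3 3/2 4729/5000
s(1y) = (1/(959/1000) − 1)/(1) = 41/959 ≈ 4.2753%

step 1 [0.5y] zero: DF = P = 4939/5000 ≈ 0.987800
step 2 [1y] swap r/2=205/9734: DF=(1 − 205/9734·(0.987800))/(1+205/9734) = 959/1000 ≈ 0.959000
step 3 [1.5y] swap r/2=271/14463: DF=(1 − 271/14463·(0.987800+0.959000))/(1+271/14463) = 4729/5000 ≈ 0.945800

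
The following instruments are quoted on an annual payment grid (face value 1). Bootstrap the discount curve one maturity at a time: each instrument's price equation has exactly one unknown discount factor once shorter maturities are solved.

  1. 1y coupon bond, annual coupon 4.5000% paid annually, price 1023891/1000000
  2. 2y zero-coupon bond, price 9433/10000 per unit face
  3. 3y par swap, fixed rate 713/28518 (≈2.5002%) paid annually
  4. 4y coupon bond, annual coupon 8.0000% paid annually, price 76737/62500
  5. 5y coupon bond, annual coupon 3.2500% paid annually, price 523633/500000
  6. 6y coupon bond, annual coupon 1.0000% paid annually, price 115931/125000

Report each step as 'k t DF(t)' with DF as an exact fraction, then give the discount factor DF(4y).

step 1 [1y] bond c/1=9/200: DF=(1023891/1000000 − 9/200·(0))/(1+9/200) = 4899/5000 ≈ 0.979800
step 2 [2y] zero: DF = P = 9433/10000 ≈ 0.943300
step 3 [3y] swap r/1=713/28518: DF=(1 − 713/28518·(0.979800+0.943300))/(1+713/28518) = 9287/10000 ≈ 0.928700
step 4 [4y] bond c/1=2/25: DF=(76737/62500 − 2/25·(0.979800+0.943300+0.928700))/(1+2/25) = 1157/1250 ≈ 0.925600
step 5 [5y] bond c/1=13/400: DF=(523633/500000 − 13/400·(0.979800+0.943300+0.928700+0.925600))/(1+13/400) = 4477/5000 ≈ 0.895400
step 6 [6y] bond c/1=1/100: DF=(115931/125000 − 1/100·(0.979800+0.943300+0.928700+0.925600+0.895400))/(1+1/100) = 109/125 ≈ 0.872000

1 1 4899/5000
2 2 9433/10000
3 3 9287/10000
4 4 1157/1250
5 5 4477/5000
6 6 109/125
DF(4y) = 1157/1250 ≈ 0.925600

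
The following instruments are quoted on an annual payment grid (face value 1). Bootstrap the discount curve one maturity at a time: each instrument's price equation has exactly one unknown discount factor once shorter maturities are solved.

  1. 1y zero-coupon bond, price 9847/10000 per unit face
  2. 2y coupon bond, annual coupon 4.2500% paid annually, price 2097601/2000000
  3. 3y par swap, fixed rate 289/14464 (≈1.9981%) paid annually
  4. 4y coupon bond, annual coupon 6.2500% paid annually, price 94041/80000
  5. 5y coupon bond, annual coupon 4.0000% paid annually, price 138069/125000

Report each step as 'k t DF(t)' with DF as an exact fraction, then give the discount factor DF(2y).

step 1 [1y] zero: DF = P = 9847/10000 ≈ 0.984700
step 2 [2y] bond c/1=17/400: DF=(2097601/2000000 − 17/400·(0.984700))/(1+17/400) = 9659/10000 ≈ 0.965900
step 3 [3y] swap r/1=289/14464: DF=(1 − 289/14464·(0.984700+0.965900))/(1+289/14464) = 4711/5000 ≈ 0.942200
step 4 [4y] bond c/1=1/16: DF=(94041/80000 − 1/16·(0.984700+0.965900+0.942200))/(1+1/16) = 4681/5000 ≈ 0.936200
step 5 [5y] bond c/1=1/25: DF=(138069/125000 − 1/25·(0.984700+0.965900+0.942200+0.936200))/(1+1/25) = 2287/2500 ≈ 0.914800

1 1 9847/10000
2 2 9659/10000
3 3 4711/5000
4 4 4681/5000
5 5 2287/2500
DF(2y) = 9659/10000 ≈ 0.965900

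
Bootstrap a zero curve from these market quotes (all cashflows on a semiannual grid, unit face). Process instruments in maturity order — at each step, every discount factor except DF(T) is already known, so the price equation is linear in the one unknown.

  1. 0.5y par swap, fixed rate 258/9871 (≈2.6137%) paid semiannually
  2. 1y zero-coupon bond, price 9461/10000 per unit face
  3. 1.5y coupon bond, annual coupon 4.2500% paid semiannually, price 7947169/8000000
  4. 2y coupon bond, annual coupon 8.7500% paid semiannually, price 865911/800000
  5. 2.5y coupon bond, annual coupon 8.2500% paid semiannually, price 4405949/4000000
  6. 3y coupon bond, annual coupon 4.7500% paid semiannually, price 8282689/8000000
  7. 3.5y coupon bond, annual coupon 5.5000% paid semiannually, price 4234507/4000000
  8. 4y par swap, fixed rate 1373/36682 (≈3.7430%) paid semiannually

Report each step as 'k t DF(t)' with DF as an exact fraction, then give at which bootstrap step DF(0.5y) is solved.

1 1/2 9871/10000
2 1 9461/10000
3 3/2 373/400
4 2 9169/10000
5 5/2 227/250
6 3 361/400
7 7/2 4403/5000
8 4 8627/10000
DF(0.5y) is solved at step 1

step 1 [0.5y] swap r/2=129/9871: DF=(1 − 129/9871·(0))/(1+129/9871) = 9871/10000 ≈ 0.987100
step 2 [1y] zero: DF = P = 9461/10000 ≈ 0.946100
step 3 [1.5y] bond c/2=17/800: DF=(7947169/8000000 − 17/800·(0.987100+0.946100))/(1+17/800) = 373/400 ≈ 0.932500
step 4 [2y] bond c/2=7/160: DF=(865911/800000 − 7/160·(0.987100+0.946100+0.932500))/(1+7/160) = 9169/10000 ≈ 0.916900
step 5 [2.5y] bond c/2=33/800: DF=(4405949/4000000 − 33/800·(0.987100+0.946100+0.932500+0.916900))/(1+33/800) = 227/250 ≈ 0.908000
step 6 [3y] bond c/2=19/800: DF=(8282689/8000000 − 19/800·(0.987100+0.946100+0.932500+0.916900+0.908000))/(1+19/800) = 361/400 ≈ 0.902500
step 7 [3.5y] bond c/2=11/400: DF=(4234507/4000000 − 11/400·(0.987100+0.946100+0.932500+0.916900+0.908000+0.902500))/(1+11/400) = 4403/5000 ≈ 0.880600
step 8 [4y] swap r/2=1373/73364: DF=(1 − 1373/73364·(0.987100+0.946100+0.932500+0.916900+0.908000+0.902500+0.880600))/(1+1373/73364) = 8627/10000 ≈ 0.862700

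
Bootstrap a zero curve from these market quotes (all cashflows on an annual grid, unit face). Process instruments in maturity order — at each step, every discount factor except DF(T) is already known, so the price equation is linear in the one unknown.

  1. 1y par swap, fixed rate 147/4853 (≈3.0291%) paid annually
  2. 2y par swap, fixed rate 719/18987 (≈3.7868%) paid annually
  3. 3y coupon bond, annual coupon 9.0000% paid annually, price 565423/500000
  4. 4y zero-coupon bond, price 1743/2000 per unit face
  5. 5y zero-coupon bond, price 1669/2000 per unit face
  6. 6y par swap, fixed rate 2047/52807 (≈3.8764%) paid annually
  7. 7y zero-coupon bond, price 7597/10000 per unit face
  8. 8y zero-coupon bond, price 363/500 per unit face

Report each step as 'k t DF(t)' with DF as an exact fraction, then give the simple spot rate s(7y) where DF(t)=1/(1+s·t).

1 1 4853/5000
2 2 9281/10000
3 3 8807/10000
4 4 1743/2000
5 5 1669/2000
6 6 7953/10000
7 7 7597/10000
8 8 363/500
s(7y) = (1/(7597/10000) − 1)/(7) = 2403/53179 ≈ 4.5187%

step 1 [1y] swap r/1=147/4853: DF=(1 − 147/4853·(0))/(1+147/4853) = 4853/5000 ≈ 0.970600
step 2 [2y] swap r/1=719/18987: DF=(1 − 719/18987·(0.970600))/(1+719/18987) = 9281/10000 ≈ 0.928100
step 3 [3y] bond c/1=9/100: DF=(565423/500000 − 9/100·(0.970600+0.928100))/(1+9/100) = 8807/10000 ≈ 0.880700
step 4 [4y] zero: DF = P = 1743/2000 ≈ 0.871500
step 5 [5y] zero: DF = P = 1669/2000 ≈ 0.834500
step 6 [6y] swap r/1=2047/52807: DF=(1 − 2047/52807·(0.970600+0.928100+0.880700+0.871500+0.834500))/(1+2047/52807) = 7953/10000 ≈ 0.795300
step 7 [7y] zero: DF = P = 7597/10000 ≈ 0.759700
step 8 [8y] zero: DF = P = 363/500 ≈ 0.726000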